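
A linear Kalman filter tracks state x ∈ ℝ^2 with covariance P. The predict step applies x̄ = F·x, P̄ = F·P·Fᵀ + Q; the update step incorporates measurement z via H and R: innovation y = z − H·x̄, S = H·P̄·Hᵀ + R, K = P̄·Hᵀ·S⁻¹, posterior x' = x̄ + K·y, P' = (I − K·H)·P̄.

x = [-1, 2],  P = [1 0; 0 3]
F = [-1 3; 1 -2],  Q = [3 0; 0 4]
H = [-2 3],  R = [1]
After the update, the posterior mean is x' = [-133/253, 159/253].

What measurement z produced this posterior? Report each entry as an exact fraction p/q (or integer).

x̄ = F·x = [7, -5]
P̄ = F·P·Fᵀ + Q = [31 -19; -19 17]
S = H·P̄·Hᵀ + R = [506]
K = P̄·Hᵀ·S⁻¹ = [-119/506; 89/506]
x' − x̄ = [-1904/253, 1424/253] = K·y
y = (KᵀK)⁻¹·Kᵀ·(x' − x̄) = [32]
z = y + H·x̄ = [32] + [-29] = [3]

z = [3]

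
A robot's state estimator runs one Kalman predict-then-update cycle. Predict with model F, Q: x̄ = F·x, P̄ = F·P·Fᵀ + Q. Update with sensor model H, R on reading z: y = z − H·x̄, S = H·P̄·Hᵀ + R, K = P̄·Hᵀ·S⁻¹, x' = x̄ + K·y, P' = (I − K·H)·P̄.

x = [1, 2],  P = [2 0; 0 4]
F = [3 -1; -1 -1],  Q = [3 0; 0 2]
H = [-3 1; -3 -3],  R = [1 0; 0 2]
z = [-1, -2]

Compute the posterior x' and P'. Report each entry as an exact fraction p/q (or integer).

x̄ = F·x = [1, -3]
P̄ = F·P·Fᵀ + Q = [25 -2; -2 8]
y = z − H·x̄ = [5, -8]
S = H·P̄·Hᵀ + R = [246 189; 189 263]
K = P̄·Hᵀ·S⁻¹ = [-7210/28977 -807/9659; 7084/28977 -2358/9659]
x' = x̄ + K·y = [12295/28977, 5081/28977]
P' = (I − K·H)·P̄ = [2206/28977 -592/28977; -592/28977 5308/28977]

x' = [12295/28977, 5081/28977]
P' = [2206/28977 -592/28977; -592/28977 5308/28977]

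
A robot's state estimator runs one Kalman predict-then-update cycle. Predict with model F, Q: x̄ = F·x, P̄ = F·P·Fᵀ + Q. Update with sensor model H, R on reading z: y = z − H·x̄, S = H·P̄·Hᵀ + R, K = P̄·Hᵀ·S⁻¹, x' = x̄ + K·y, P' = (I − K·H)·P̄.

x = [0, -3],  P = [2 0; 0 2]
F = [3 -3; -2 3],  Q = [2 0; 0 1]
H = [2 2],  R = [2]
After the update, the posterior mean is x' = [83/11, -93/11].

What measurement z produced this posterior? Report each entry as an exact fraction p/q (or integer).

z = [-2]

x̄ = F·x = [9, -9]
P̄ = F·P·Fᵀ + Q = [38 -30; -30 27]
S = H·P̄·Hᵀ + R = [22]
K = P̄·Hᵀ·S⁻¹ = [8/11; -3/11]
x' − x̄ = [-16/11, 6/11] = K·y
y = (KᵀK)⁻¹·Kᵀ·(x' − x̄) = [-2]
z = y + H·x̄ = [-2] + [0] = [-2]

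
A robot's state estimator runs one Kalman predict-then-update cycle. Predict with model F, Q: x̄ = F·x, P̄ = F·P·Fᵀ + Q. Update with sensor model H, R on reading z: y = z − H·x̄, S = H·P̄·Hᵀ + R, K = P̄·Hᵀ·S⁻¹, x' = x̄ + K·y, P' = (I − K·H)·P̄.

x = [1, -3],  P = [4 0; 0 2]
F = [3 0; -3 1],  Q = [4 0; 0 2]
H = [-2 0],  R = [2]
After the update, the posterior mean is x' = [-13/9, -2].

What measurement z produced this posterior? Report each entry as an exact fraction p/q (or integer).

x̄ = F·x = [3, -6]
P̄ = F·P·Fᵀ + Q = [40 -36; -36 40]
S = H·P̄·Hᵀ + R = [162]
K = P̄·Hᵀ·S⁻¹ = [-40/81; 4/9]
x' − x̄ = [-40/9, 4] = K·y
y = (KᵀK)⁻¹·Kᵀ·(x' − x̄) = [9]
z = y + H·x̄ = [9] + [-6] = [3]

z = [3]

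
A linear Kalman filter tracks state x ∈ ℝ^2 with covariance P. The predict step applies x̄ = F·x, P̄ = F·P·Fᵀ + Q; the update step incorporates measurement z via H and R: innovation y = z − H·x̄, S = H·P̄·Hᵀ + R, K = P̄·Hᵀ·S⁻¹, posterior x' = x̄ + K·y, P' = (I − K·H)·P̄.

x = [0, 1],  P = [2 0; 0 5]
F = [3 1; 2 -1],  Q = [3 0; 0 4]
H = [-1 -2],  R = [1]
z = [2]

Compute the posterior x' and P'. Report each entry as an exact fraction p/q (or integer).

x̄ = F·x = [1, -1]
P̄ = F·P·Fᵀ + Q = [26 7; 7 17]
y = z − H·x̄ = [1]
S = H·P̄·Hᵀ + R = [123]
K = P̄·Hᵀ·S⁻¹ = [-40/123; -1/3]
x' = x̄ + K·y = [83/123, -4/3]
P' = (I − K·H)·P̄ = [1598/123 -19/3; -19/3 10/3]

x' = [83/123, -4/3]
P' = [1598/123 -19/3; -19/3 10/3]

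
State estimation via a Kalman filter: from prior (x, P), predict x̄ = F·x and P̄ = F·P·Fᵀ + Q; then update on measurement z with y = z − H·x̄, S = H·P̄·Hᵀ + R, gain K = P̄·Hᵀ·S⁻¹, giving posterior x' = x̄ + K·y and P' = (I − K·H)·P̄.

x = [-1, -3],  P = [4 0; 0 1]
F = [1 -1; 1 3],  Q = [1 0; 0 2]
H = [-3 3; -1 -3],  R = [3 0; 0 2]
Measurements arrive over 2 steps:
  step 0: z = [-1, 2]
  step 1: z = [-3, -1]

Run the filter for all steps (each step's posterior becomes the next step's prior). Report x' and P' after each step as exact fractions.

step 0: x̄ = F·x = [2, -10]
step 0: P̄ = F·P·Fᵀ + Q = [6 1; 1 15]
step 0: y = z − H·x̄ = [35, -26]
step 0: S = H·P̄·Hᵀ + R = [174 -111; -111 149]
step 0: K = P̄·Hᵀ·S⁻¹ = [-1078/4535 -1077/4535; 384/4535 -1114/4535]
step 0: x' = x̄ + K·y = [-658/4535, -2946/4535]
step 0: P' = (I − K·H)·P̄ = [1347/4535 269/4535; 269/4535 653/4535]
step 1: x̄ = F·x = [2288/4535, -9496/4535]
step 1: P̄ = F·P·Fᵀ + Q = [5997/4535 -74/4535; -74/4535 17908/4535]
step 1: y = z − H·x̄ = [21747/4535, -6147/907]
step 1: S = H·P̄·Hᵀ + R = [230082/4535 -28725/907; -28725/907 35159/907]
step 1: K = P̄·Hᵀ·S⁻¹ = [-296302/1456753 -289935/1456753; 130684/1456753 -337810/1456753]
step 1: x' = x̄ + K·y = [1279057/1456753, -134234/1456753]
step 1: P' = (I − K·H)·P̄ = [367194/1456753 70892/1456753; 70892/1456753 201576/1456753]

step 0: x' = [-658/4535, -2946/4535], P' = [1347/4535 269/4535; 269/4535 653/4535]
step 1: x' = [1279057/1456753, -134234/1456753], P' = [367194/1456753 70892/1456753; 70892/1456753 201576/1456753]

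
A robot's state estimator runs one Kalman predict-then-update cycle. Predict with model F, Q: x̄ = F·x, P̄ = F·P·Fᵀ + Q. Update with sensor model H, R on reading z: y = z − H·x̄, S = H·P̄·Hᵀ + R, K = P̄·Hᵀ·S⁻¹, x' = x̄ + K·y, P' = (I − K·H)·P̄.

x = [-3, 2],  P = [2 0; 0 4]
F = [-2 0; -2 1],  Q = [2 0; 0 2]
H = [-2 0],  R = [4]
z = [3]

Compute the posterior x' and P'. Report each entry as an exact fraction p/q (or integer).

x' = [-9/11, 28/11]
P' = [10/11 8/11; 8/11 90/11]

x̄ = F·x = [6, 8]
P̄ = F·P·Fᵀ + Q = [10 8; 8 14]
y = z − H·x̄ = [15]
S = H·P̄·Hᵀ + R = [44]
K = P̄·Hᵀ·S⁻¹ = [-5/11; -4/11]
x' = x̄ + K·y = [-9/11, 28/11]
P' = (I − K·H)·P̄ = [10/11 8/11; 8/11 90/11]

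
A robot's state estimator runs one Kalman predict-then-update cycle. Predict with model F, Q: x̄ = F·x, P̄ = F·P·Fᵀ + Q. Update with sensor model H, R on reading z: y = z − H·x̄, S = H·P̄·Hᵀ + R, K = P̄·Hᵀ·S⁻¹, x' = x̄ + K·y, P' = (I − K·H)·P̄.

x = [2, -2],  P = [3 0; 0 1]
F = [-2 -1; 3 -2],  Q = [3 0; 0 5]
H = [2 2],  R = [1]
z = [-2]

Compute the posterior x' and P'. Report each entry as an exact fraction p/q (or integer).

x̄ = F·x = [-2, 10]
P̄ = F·P·Fᵀ + Q = [16 -16; -16 36]
y = z − H·x̄ = [-18]
S = H·P̄·Hᵀ + R = [81]
K = P̄·Hᵀ·S⁻¹ = [0; 40/81]
x' = x̄ + K·y = [-2, 10/9]
P' = (I − K·H)·P̄ = [16 -16; -16 1316/81]

x' = [-2, 10/9]
P' = [16 -16; -16 1316/81]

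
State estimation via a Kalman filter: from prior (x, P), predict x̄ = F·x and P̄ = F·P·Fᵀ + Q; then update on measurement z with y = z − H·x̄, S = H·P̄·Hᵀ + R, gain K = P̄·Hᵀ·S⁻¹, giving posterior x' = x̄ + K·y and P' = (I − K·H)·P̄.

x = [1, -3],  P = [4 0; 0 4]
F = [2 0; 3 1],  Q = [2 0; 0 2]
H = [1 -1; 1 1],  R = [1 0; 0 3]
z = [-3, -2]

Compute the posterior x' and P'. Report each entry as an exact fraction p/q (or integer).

x̄ = F·x = [2, 0]
P̄ = F·P·Fᵀ + Q = [18 24; 24 42]
y = z − H·x̄ = [-5, -4]
S = H·P̄·Hᵀ + R = [13 -24; -24 111]
K = P̄·Hᵀ·S⁻¹ = [114/289 134/289; -138/289 142/289]
x' = x̄ + K·y = [-528/289, 122/289]
P' = (I − K·H)·P̄ = [258/289 144/289; 144/289 282/289]

x' = [-528/289, 122/289]
P' = [258/289 144/289; 144/289 282/289]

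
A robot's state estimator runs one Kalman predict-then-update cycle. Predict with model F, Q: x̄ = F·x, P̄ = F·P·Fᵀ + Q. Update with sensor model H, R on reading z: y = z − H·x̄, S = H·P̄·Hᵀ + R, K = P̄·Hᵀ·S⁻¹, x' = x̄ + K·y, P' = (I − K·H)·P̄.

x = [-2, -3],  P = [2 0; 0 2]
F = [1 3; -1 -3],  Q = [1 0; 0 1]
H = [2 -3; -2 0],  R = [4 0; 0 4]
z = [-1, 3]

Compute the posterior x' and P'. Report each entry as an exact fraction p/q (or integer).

x' = [-1717/1940, 43/970]
P' = [453/970 83/485; 83/485 206/485]

x̄ = F·x = [-11, 11]
P̄ = F·P·Fᵀ + Q = [21 -20; -20 21]
y = z − H·x̄ = [54, -19]
S = H·P̄·Hᵀ + R = [517 -204; -204 88]
K = P̄·Hᵀ·S⁻¹ = [51/485 -453/1940; -113/485 -83/970]
x' = x̄ + K·y = [-1717/1940, 43/970]
P' = (I − K·H)·P̄ = [453/970 83/485; 83/485 206/485]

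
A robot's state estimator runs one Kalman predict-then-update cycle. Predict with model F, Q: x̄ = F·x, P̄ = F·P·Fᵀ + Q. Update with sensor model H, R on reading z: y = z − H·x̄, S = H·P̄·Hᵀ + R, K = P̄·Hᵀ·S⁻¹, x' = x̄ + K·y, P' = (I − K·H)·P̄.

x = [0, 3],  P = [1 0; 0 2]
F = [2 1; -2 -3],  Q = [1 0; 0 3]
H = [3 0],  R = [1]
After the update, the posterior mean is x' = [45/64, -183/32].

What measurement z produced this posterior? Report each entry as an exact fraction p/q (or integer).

x̄ = F·x = [3, -9]
P̄ = F·P·Fᵀ + Q = [7 -10; -10 25]
S = H·P̄·Hᵀ + R = [64]
K = P̄·Hᵀ·S⁻¹ = [21/64; -15/32]
x' − x̄ = [-147/64, 105/32] = K·y
y = (KᵀK)⁻¹·Kᵀ·(x' − x̄) = [-7]
z = y + H·x̄ = [-7] + [9] = [2]

z = [2]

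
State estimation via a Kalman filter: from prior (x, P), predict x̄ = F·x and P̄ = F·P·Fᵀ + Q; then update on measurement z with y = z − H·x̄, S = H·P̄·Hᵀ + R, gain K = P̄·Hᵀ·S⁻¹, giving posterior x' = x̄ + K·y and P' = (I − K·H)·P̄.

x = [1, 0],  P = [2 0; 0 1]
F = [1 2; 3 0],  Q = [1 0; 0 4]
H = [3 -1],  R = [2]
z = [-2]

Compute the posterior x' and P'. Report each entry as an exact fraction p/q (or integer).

x' = [7/17, 161/51]
P' = [44/17 122/17; 122/17 1106/51]

x̄ = F·x = [1, 3]
P̄ = F·P·Fᵀ + Q = [7 6; 6 22]
y = z − H·x̄ = [-2]
S = H·P̄·Hᵀ + R = [51]
K = P̄·Hᵀ·S⁻¹ = [5/17; -4/51]
x' = x̄ + K·y = [7/17, 161/51]
P' = (I − K·H)·P̄ = [44/17 122/17; 122/17 1106/51]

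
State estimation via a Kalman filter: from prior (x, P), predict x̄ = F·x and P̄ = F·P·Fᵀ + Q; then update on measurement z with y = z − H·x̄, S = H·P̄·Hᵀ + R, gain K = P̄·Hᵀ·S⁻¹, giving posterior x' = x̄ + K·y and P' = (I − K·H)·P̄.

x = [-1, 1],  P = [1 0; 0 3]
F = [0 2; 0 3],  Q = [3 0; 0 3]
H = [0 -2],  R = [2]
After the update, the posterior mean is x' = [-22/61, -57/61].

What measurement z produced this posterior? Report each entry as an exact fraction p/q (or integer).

x̄ = F·x = [2, 3]
P̄ = F·P·Fᵀ + Q = [15 18; 18 30]
S = H·P̄·Hᵀ + R = [122]
K = P̄·Hᵀ·S⁻¹ = [-18/61; -30/61]
x' − x̄ = [-144/61, -240/61] = K·y
y = (KᵀK)⁻¹·Kᵀ·(x' − x̄) = [8]
z = y + H·x̄ = [8] + [-6] = [2]

z = [2]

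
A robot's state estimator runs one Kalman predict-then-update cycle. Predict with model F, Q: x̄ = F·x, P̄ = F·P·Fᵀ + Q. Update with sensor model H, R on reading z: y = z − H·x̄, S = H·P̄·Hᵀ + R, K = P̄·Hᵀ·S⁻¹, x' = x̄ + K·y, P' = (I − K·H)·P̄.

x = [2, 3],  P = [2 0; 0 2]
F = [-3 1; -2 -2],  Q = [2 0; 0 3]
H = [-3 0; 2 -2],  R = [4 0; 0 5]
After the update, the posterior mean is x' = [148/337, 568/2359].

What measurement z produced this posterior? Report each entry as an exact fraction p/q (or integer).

z = [-2, -1]

x̄ = F·x = [-3, -10]
P̄ = F·P·Fᵀ + Q = [22 8; 8 19]
S = H·P̄·Hᵀ + R = [202 -84; -84 105]
K = P̄·Hᵀ·S⁻¹ = [-109/337 8/1011; -104/337 -3230/7077]
x' − x̄ = [1159/337, 24158/2359] = K·y
y = (KᵀK)⁻¹·Kᵀ·(x' − x̄) = [-11, -15]
z = y + H·x̄ = [-11, -15] + [9, 14] = [-2, -1]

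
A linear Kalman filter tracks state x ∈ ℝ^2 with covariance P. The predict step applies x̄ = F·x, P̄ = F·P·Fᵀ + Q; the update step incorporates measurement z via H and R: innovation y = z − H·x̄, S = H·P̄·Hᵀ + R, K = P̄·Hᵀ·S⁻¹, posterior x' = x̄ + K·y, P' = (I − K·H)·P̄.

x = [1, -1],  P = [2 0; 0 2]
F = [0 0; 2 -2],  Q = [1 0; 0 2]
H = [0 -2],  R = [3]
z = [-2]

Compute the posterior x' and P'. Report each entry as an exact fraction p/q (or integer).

x̄ = F·x = [0, 4]
P̄ = F·P·Fᵀ + Q = [1 0; 0 18]
y = z − H·x̄ = [6]
S = H·P̄·Hᵀ + R = [75]
K = P̄·Hᵀ·S⁻¹ = [0; -12/25]
x' = x̄ + K·y = [0, 28/25]
P' = (I − K·H)·P̄ = [1 0; 0 18/25]

x' = [0, 28/25]
P' = [1 0; 0 18/25]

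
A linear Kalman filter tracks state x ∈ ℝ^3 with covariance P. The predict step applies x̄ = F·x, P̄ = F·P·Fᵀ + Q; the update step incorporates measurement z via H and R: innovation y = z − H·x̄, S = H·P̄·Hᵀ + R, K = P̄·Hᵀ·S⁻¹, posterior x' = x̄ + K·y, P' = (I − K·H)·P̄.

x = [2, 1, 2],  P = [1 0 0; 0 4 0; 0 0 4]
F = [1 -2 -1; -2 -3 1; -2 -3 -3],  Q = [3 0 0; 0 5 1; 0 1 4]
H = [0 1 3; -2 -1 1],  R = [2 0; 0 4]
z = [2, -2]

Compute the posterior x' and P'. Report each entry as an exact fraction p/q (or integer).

x̄ = F·x = [-2, -5, -13]
P̄ = F·P·Fᵀ + Q = [24 18 34; 18 49 29; 34 29 80]
y = z − H·x̄ = [46, 2]
S = H·P̄·Hᵀ + R = [945 -107; -107 107]
K = P̄·Hᵀ·S⁻¹ = [44/419 -8700/44833; 40/419 -19184/44833; 126/419 6359/44833]
x' = x̄ + K·y = [109502/44833, -65653/44833, 50061/44833]
P' = (I − K·H)·P̄ = [232632/44833 -320494/44833 109970/44833; -320494/44833 540433/44833 -177291/44833; 109970/44833 -177291/44833 68085/44833]

x' = [109502/44833, -65653/44833, 50061/44833]
P' = [232632/44833 -320494/44833 109970/44833; -320494/44833 540433/44833 -177291/44833; 109970/44833 -177291/44833 68085/44833]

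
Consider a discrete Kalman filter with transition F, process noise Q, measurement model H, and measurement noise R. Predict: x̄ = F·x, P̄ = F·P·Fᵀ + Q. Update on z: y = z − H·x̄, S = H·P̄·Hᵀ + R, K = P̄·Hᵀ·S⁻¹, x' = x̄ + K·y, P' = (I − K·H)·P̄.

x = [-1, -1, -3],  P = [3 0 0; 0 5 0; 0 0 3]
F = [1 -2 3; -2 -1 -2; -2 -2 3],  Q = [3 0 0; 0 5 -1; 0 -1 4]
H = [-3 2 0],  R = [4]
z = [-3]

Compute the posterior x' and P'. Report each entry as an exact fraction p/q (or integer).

x̄ = F·x = [-8, 9, -5]
P̄ = F·P·Fᵀ + Q = [53 -14 41; -14 34 3; 41 3 63]
y = z − H·x̄ = [-45]
S = H·P̄·Hᵀ + R = [785]
K = P̄·Hᵀ·S⁻¹ = [-187/785; 22/157; -117/785]
x' = x̄ + K·y = [427/157, 423/157, 268/157]
P' = (I − K·H)·P̄ = [6636/785 1916/157 10306/785; 1916/157 2918/157 3045/157; 10306/785 3045/157 35766/785]

x' = [427/157, 423/157, 268/157]
P' = [6636/785 1916/157 10306/785; 1916/157 2918/157 3045/157; 10306/785 3045/157 35766/785]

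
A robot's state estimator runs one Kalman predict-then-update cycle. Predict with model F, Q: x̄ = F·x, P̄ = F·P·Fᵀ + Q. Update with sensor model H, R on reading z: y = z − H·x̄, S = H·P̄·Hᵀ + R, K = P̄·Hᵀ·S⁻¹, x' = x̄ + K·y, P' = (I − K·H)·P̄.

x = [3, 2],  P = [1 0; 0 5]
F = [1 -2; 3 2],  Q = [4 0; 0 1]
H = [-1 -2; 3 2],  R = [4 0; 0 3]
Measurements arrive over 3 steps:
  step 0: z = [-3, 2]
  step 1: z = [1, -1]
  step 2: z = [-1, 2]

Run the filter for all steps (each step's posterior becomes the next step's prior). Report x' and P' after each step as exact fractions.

step 0: x' = [-7345/8183, 19805/8183], P' = [13208/8183 -14034/8183; -14034/8183 18339/8183]
step 1: x' = [-1572371/1198533, 251067/228292], P' = [1224904/1198533 -54982/57073; -54982/57073 294639/228292]
step 2: x' = [10256859/15605257, -9793078/171657827], P' = [15607912/15605257 -161987658/171657827; -161987658/171657827 2403929181/1888236097]

step 0: x̄ = F·x = [-1, 13]
step 0: P̄ = F·P·Fᵀ + Q = [25 -17; -17 30]
step 0: y = z − H·x̄ = [22, -21]
step 0: S = H·P̄·Hᵀ + R = [81 -59; -59 144]
step 0: K = P̄·Hᵀ·S⁻¹ = [3715/8183 3852/8183; -5661/8183 -1808/8183]
step 0: x' = x̄ + K·y = [-7345/8183, 19805/8183]
step 0: P' = (I − K·H)·P̄ = [13208/8183 -14034/8183; -14034/8183 18339/8183]
step 1: x̄ = F·x = [-46955/8183, 17575/8183]
step 1: P̄ = F·P·Fᵀ + Q = [175432/8183 22404/8183; 22404/8183 32003/8183]
step 1: y = z − H·x̄ = [-3622/8183, 97532/8183]
step 1: S = H·P̄·Hᵀ + R = [425792/8183 -833540/8183; -833540/8183 2000297/8183]
step 1: K = P̄·Hᵀ·S⁻¹ = [271085/1198533 455156/1198533; -184675/456584 -11751/114146]
step 1: x' = x̄ + K·y = [-1572371/1198533, 251067/228292]
step 1: P' = (I − K·H)·P̄ = [1224904/1198533 -54982/57073; -54982/57073 294639/228292]
step 2: x̄ = F·x = [-8417149/2397066, -1387273/799022]
step 2: P̄ = F·P·Fᵀ + Q = [16824943/1198533 701927/399511; 701927/399511 1518208/399511]
step 2: y = z − H·x̄ = [-2733979/342438, 12789739/799022]
step 2: S = H·P̄·Hᵀ + R = [6894385/171219 -4073313/57073; -4073313/57073 66169318/399511]
step 2: K = P̄·Hᵀ·S⁻¹ = [38072071/171657827 63695260/171657827; -756498531/1888236097 -179244784/1888236097]
step 2: x' = x̄ + K·y = [10256859/15605257, -9793078/171657827]
step 2: P' = (I − K·H)·P̄ = [15607912/15605257 -161987658/171657827; -161987658/171657827 2403929181/1888236097]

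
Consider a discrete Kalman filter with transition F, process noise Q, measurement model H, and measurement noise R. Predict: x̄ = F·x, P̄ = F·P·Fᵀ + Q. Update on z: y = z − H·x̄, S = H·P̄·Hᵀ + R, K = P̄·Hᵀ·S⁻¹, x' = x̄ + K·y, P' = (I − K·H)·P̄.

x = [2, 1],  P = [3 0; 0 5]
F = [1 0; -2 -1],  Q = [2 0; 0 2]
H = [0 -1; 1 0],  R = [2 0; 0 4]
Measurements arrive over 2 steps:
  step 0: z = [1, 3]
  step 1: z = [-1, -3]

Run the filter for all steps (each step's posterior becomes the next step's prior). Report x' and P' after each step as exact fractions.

step 0: x̄ = F·x = [2, -5]
step 0: P̄ = F·P·Fᵀ + Q = [5 -6; -6 19]
step 0: y = z − H·x̄ = [-4, 1]
step 0: S = H·P̄·Hᵀ + R = [21 6; 6 9]
step 0: K = P̄·Hᵀ·S⁻¹ = [8/51 23/51; -15/17 -4/51]
step 0: x' = x̄ + K·y = [31/17, -79/51]
step 0: P' = (I − K·H)·P̄ = [92/51 -16/51; -16/51 30/17]
step 1: x̄ = F·x = [31/17, -107/51]
step 1: P̄ = F·P·Fᵀ + Q = [194/51 -56/17; -56/17 496/51]
step 1: y = z − H·x̄ = [-158/51, -82/17]
step 1: S = H·P̄·Hᵀ + R = [598/51 56/17; 56/17 398/51]
step 1: K = P̄·Hᵀ·S⁻¹ = [504/3085 1291/3085; -2488/3085 -252/3085]
step 1: x' = x̄ + K·y = [-2163/3085, 2451/3085]
step 1: P' = (I − K·H)·P̄ = [5164/3085 -1008/3085; -1008/3085 4976/3085]

step 0: x' = [31/17, -79/51], P' = [92/51 -16/51; -16/51 30/17]
step 1: x' = [-2163/3085, 2451/3085], P' = [5164/3085 -1008/3085; -1008/3085 4976/3085]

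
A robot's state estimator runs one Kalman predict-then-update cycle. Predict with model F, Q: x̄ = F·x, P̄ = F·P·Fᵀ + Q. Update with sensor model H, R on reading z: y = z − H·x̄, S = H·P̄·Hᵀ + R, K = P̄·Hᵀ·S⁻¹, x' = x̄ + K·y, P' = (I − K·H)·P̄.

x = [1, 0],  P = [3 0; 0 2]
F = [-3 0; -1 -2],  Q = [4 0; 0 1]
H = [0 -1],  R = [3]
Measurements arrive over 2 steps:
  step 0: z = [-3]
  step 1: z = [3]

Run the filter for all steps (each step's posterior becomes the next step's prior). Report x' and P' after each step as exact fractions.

step 0: x̄ = F·x = [-3, -1]
step 0: P̄ = F·P·Fᵀ + Q = [31 9; 9 12]
step 0: y = z − H·x̄ = [-4]
step 0: S = H·P̄·Hᵀ + R = [15]
step 0: K = P̄·Hᵀ·S⁻¹ = [-3/5; -4/5]
step 0: x' = x̄ + K·y = [-3/5, 11/5]
step 0: P' = (I − K·H)·P̄ = [128/5 9/5; 9/5 12/5]
step 1: x̄ = F·x = [9/5, -19/5]
step 1: P̄ = F·P·Fᵀ + Q = [1172/5 438/5; 438/5 217/5]
step 1: y = z − H·x̄ = [-4/5]
step 1: S = H·P̄·Hᵀ + R = [232/5]
step 1: K = P̄·Hᵀ·S⁻¹ = [-219/116; -217/232]
step 1: x' = x̄ + K·y = [96/29, -177/58]
step 1: P' = (I − K·H)·P̄ = [4003/58 657/116; 657/116 651/232]

step 0: x' = [-3/5, 11/5], P' = [128/5 9/5; 9/5 12/5]
step 1: x' = [96/29, -177/58], P' = [4003/58 657/116; 657/116 651/232]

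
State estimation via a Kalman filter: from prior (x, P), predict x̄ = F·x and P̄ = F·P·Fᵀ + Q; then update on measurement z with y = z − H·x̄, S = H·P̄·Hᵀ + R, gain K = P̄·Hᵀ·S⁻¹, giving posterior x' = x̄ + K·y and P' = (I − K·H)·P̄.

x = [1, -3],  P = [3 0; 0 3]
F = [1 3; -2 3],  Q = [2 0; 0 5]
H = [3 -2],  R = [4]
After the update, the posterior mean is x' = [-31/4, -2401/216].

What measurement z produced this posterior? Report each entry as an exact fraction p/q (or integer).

z = [-1]

x̄ = F·x = [-8, -11]
P̄ = F·P·Fᵀ + Q = [32 21; 21 44]
S = H·P̄·Hᵀ + R = [216]
K = P̄·Hᵀ·S⁻¹ = [1/4; -25/216]
x' − x̄ = [1/4, -25/216] = K·y
y = (KᵀK)⁻¹·Kᵀ·(x' − x̄) = [1]
z = y + H·x̄ = [1] + [-2] = [-1]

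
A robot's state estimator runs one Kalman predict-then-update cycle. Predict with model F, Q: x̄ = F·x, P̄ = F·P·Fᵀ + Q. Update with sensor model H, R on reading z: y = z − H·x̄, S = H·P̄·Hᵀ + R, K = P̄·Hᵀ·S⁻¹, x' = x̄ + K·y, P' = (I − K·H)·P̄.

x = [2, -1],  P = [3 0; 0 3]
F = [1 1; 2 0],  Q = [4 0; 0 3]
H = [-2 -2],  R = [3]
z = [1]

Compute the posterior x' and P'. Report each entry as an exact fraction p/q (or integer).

x' = [-201/151, 142/151]
P' = [486/151 -438/151; -438/151 501/151]

x̄ = F·x = [1, 4]
P̄ = F·P·Fᵀ + Q = [10 6; 6 15]
y = z − H·x̄ = [11]
S = H·P̄·Hᵀ + R = [151]
K = P̄·Hᵀ·S⁻¹ = [-32/151; -42/151]
x' = x̄ + K·y = [-201/151, 142/151]
P' = (I − K·H)·P̄ = [486/151 -438/151; -438/151 501/151]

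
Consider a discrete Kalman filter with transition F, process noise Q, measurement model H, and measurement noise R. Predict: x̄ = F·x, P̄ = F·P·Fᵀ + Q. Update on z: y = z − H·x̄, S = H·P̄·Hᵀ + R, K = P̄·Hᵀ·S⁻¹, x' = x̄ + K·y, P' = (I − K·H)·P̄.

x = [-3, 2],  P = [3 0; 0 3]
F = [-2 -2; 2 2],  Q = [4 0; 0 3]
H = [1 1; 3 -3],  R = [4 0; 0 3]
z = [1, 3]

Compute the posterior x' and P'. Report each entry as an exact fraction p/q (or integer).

x' = [2786/3407, -655/3407]
P' = [2452/3407 1884/3407; 1884/3407 2448/3407]

x̄ = F·x = [2, -2]
P̄ = F·P·Fᵀ + Q = [28 -24; -24 27]
y = z − H·x̄ = [1, -9]
S = H·P̄·Hᵀ + R = [11 3; 3 930]
K = P̄·Hᵀ·S⁻¹ = [1084/3407 568/3407; 1083/3407 -564/3407]
x' = x̄ + K·y = [2786/3407, -655/3407]
P' = (I − K·H)·P̄ = [2452/3407 1884/3407; 1884/3407 2448/3407]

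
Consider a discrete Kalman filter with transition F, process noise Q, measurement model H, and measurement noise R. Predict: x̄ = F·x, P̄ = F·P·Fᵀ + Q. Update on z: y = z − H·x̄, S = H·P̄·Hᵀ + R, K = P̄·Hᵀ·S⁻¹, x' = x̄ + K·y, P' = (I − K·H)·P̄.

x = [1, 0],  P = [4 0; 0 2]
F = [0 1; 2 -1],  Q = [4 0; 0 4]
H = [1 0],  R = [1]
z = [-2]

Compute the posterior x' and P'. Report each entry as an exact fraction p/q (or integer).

x' = [-12/7, 18/7]
P' = [6/7 -2/7; -2/7 150/7]

x̄ = F·x = [0, 2]
P̄ = F·P·Fᵀ + Q = [6 -2; -2 22]
y = z − H·x̄ = [-2]
S = H·P̄·Hᵀ + R = [7]
K = P̄·Hᵀ·S⁻¹ = [6/7; -2/7]
x' = x̄ + K·y = [-12/7, 18/7]
P' = (I − K·H)·P̄ = [6/7 -2/7; -2/7 150/7]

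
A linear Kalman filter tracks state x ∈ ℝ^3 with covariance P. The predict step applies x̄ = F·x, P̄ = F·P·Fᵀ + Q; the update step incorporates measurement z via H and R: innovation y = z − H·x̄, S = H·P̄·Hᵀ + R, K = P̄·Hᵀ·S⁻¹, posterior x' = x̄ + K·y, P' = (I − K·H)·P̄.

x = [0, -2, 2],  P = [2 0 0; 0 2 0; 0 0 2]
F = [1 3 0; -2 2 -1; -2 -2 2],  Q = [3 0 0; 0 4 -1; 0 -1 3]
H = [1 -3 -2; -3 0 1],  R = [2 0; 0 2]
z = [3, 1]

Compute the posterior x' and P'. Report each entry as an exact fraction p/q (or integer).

x' = [38879/73380, -196201/73380, 40459/14676]
P' = [75073/73380 -97187/73380 37121/14676; -97187/73380 196033/73380 -64483/14676; 37121/14676 -64483/14676 116717/14676]

x̄ = F·x = [-6, -6, 8]
P̄ = F·P·Fᵀ + Q = [23 8 -16; 8 22 -5; -16 -5 27]
y = z − H·x̄ = [7, -25]
S = H·P̄·Hᵀ + R = [287 -148; -148 332]
K = P̄·Hᵀ·S⁻¹ = [-572/18345 -19807/73380; -5057/18345 -15427/73380; -358/3669 2677/14676]
x' = x̄ + K·y = [38879/73380, -196201/73380, 40459/14676]
P' = (I − K·H)·P̄ = [75073/73380 -97187/73380 37121/14676; -97187/73380 196033/73380 -64483/14676; 37121/14676 -64483/14676 116717/14676]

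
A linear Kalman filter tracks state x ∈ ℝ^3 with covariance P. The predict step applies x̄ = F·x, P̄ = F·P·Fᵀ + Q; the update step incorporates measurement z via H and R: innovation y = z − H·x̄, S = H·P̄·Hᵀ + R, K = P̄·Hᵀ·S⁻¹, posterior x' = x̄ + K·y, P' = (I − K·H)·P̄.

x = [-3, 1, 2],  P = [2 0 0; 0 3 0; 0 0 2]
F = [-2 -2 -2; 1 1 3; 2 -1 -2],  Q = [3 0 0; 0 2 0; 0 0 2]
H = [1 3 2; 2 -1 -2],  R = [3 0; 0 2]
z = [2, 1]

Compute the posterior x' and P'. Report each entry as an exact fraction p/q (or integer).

x' = [-55543/12344, 25217/3086, -14077/1543]
P' = [80897/12344 -28201/3086 16543/1543; -28201/3086 21360/1543 -24590/1543; 16543/1543 -24590/1543 28882/1543]

x̄ = F·x = [0, 4, -11]
P̄ = F·P·Fᵀ + Q = [31 -22 6; -22 25 -11; 6 -11 21]
y = z − H·x̄ = [12, -17]
S = H·P̄·Hᵀ + R = [103 -107; -107 231]
K = P̄·Hᵀ·S⁻¹ = [2391/12344 4955/12344; 533/3086 -381/3086; 179/1543 -44/1543]
x' = x̄ + K·y = [-55543/12344, 25217/3086, -14077/1543]
P' = (I − K·H)·P̄ = [80897/12344 -28201/3086 16543/1543; -28201/3086 21360/1543 -24590/1543; 16543/1543 -24590/1543 28882/1543]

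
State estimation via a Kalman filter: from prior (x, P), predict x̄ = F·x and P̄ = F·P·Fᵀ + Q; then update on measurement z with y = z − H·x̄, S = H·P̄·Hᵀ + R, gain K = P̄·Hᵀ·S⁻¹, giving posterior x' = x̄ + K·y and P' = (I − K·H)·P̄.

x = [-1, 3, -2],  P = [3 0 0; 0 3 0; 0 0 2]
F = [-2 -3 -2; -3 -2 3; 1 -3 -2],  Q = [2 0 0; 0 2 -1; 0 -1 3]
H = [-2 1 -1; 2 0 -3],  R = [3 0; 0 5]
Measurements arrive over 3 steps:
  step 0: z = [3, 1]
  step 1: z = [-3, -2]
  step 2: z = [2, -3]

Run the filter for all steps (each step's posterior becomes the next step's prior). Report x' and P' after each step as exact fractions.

step 0: x' = [-31111/5635, -13758/1127, -23164/5635], P' = [409102/61985 199053/12397 249058/61985; 199053/12397 523073/12397 126677/12397; 249058/61985 126677/12397 183782/61985]
step 1: x' = [-1090578634/6938434359, -21186233950/6938434359, 2692183795/6938434359], P' = [22043255371/6938434359 46769643418/6938434359 12582879779/6938434359; 46769643418/6938434359 116919736093/6938434359 29039754902/6938434359; 12582879779/6938434359 29039754902/6938434359 21047597627/13876868718]
step 2: x' = [134074540327469/1270906234661716, 4228960265992345/1270906234661716, 1456703848096237/1270906234661716], P' = [3878057467138707/1270906234661716 8159356293673615/1270906234661716 2200431535850563/1270906234661716; 8159356293673615/1270906234661716 20376178195629903/1270906234661716 5053750467187255/1270906234661716; 2200431535850563/1270906234661716 5053750467187255/1270906234661716 1858801105503587/1270906234661716]

step 0: x̄ = F·x = [-3, -9, -6]
step 0: P̄ = F·P·Fᵀ + Q = [49 24 29; 24 59 -4; 29 -4 41]
step 0: y = z − H·x̄ = [0, -11]
step 0: S = H·P̄·Hᵀ + R = [327 103; 103 222]
step 0: K = P̄·Hᵀ·S⁻¹ = [-23999/61985 14206/61985; -570/12397 3615/12397; -16171/61985 -10646/61985]
step 0: x' = x̄ + K·y = [-31111/5635, -13758/1127, -23164/5635]
step 0: P' = (I − K·H)·P̄ = [409102/61985 199053/12397 249058/61985; 199053/12397 523073/12397 126677/12397; 249058/61985 126677/12397 183782/61985]
step 1: x̄ = F·x = [62984/1127, 161421/5635, 221587/5635]
step 1: P̄ = F·P·Fᵀ + Q = [9514011/12397 5363126/12397 6907948/12397; 5363126/12397 15780902/61985 19341659/61985; 6907948/12397 19341659/61985 25501268/61985]
step 1: y = z − H·x̄ = [673101/5635, 23651/5635]
step 1: S = H·P̄·Hᵀ + R = [223961467/61985 19988827/61985; 19988827/61985 5624677/61985]
step 1: K = P̄·Hᵀ·S⁻¹ = [-3299915701/6938434359 1267574281/6938434359; -1886435215/6938434359 1284004426/6938434359; -4433202313/13876868718 -2562254753/13876868718]
step 1: x' = x̄ + K·y = [-1090578634/6938434359, -21186233950/6938434359, 2692183795/6938434359]
step 1: P' = (I − K·H)·P̄ = [22043255371/6938434359 46769643418/6938434359 12582879779/6938434359; 46769643418/6938434359 116919736093/6938434359 29039754902/6938434359; 12582879779/6938434359 29039754902/6938434359 21047597627/13876868718]
step 2: x̄ = F·x = [20118497176/2312811453, 53720755187/6938434359, 6342639514/770937151]
step 2: P̄ = F·P·Fᵀ + Q = [245199836485/770937151 411147248609/2312811453 173804228665/770937151; 411147248609/2312811453 1521852253841/13876868718 95638007848/770937151; 173804228665/770937151 95638007848/770937151 128306561971/770937151]
step 2: y = z − H·x̄ = [137950852213/6938434359, 9908326915/2312811453]
step 2: S = H·P̄·Hᵀ + R = [20730791417129/13876868718 259564190485/2312811453; 259564190485/2312811453 53762345454/770937151]
step 2: K = P̄·Hᵀ·S⁻¹ = [-299531696075727/635453117330858 230964065345145/1270906234661716; -166047476484097/635453117330858 231492237157093/1270906234661716; -200985618336243/635453117330858 -235108048961927/1270906234661716]
step 2: x' = x̄ + K·y = [134074540327469/1270906234661716, 4228960265992345/1270906234661716, 1456703848096237/1270906234661716]
step 2: P' = (I − K·H)·P̄ = [3878057467138707/1270906234661716 8159356293673615/1270906234661716 2200431535850563/1270906234661716; 8159356293673615/1270906234661716 20376178195629903/1270906234661716 5053750467187255/1270906234661716; 2200431535850563/1270906234661716 5053750467187255/1270906234661716 1858801105503587/1270906234661716]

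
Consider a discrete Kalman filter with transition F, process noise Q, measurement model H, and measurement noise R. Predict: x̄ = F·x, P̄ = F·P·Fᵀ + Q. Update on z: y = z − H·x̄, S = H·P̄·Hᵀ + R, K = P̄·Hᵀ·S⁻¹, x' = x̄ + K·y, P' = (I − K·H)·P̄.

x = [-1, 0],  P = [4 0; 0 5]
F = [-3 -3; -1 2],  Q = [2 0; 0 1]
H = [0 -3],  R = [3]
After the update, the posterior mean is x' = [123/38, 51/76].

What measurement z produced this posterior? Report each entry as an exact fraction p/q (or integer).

x̄ = F·x = [3, 1]
P̄ = F·P·Fᵀ + Q = [83 -18; -18 25]
S = H·P̄·Hᵀ + R = [228]
K = P̄·Hᵀ·S⁻¹ = [9/38; -25/76]
x' − x̄ = [9/38, -25/76] = K·y
y = (KᵀK)⁻¹·Kᵀ·(x' − x̄) = [1]
z = y + H·x̄ = [1] + [-3] = [-2]

z = [-2]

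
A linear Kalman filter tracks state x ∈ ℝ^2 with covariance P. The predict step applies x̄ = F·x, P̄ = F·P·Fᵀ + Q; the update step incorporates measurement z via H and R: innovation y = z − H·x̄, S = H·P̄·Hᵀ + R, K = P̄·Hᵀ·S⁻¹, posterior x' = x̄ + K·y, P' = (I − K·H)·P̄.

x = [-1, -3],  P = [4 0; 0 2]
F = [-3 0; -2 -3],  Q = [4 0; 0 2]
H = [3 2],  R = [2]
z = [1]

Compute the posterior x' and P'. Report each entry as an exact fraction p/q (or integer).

x' = [-1329/397, 2207/397]
P' = [1768/397 -2568/397; -2568/397 3924/397]

x̄ = F·x = [3, 11]
P̄ = F·P·Fᵀ + Q = [40 24; 24 36]
y = z − H·x̄ = [-30]
S = H·P̄·Hᵀ + R = [794]
K = P̄·Hᵀ·S⁻¹ = [84/397; 72/397]
x' = x̄ + K·y = [-1329/397, 2207/397]
P' = (I − K·H)·P̄ = [1768/397 -2568/397; -2568/397 3924/397]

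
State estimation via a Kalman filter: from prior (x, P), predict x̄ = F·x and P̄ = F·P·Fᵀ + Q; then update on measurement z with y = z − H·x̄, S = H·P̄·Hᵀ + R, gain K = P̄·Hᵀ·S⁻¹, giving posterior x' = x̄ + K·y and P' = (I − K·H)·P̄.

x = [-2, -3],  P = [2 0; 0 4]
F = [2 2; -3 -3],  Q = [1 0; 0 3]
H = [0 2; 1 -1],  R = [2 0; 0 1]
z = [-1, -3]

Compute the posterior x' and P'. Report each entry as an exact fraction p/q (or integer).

x̄ = F·x = [-10, 15]
P̄ = F·P·Fᵀ + Q = [25 -36; -36 57]
y = z − H·x̄ = [-31, 22]
S = H·P̄·Hᵀ + R = [230 -186; -186 155]
K = P̄·Hᵀ·S⁻¹ = [3/17 319/527; 6/17 -3/17]
x' = x̄ + K·y = [-1135/527, 3/17]
P' = (I − K·H)·P̄ = [412/527 3/17; 3/17 6/17]

x' = [-1135/527, 3/17]
P' = [412/527 3/17; 3/17 6/17]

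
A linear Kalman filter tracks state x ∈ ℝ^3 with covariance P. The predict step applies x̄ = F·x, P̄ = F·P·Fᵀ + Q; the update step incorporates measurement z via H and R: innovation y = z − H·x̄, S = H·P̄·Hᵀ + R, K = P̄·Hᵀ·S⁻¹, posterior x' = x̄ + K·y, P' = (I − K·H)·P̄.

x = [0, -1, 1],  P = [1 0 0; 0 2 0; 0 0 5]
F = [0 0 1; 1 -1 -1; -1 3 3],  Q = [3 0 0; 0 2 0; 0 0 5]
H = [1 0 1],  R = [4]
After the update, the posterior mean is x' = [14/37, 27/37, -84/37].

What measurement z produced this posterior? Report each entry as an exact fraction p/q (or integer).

z = [-2]

x̄ = F·x = [1, 0, 0]
P̄ = F·P·Fᵀ + Q = [8 -5 15; -5 10 -22; 15 -22 69]
S = H·P̄·Hᵀ + R = [111]
K = P̄·Hᵀ·S⁻¹ = [23/111; -9/37; 28/37]
x' − x̄ = [-23/37, 27/37, -84/37] = K·y
y = (KᵀK)⁻¹·Kᵀ·(x' − x̄) = [-3]
z = y + H·x̄ = [-3] + [1] = [-2]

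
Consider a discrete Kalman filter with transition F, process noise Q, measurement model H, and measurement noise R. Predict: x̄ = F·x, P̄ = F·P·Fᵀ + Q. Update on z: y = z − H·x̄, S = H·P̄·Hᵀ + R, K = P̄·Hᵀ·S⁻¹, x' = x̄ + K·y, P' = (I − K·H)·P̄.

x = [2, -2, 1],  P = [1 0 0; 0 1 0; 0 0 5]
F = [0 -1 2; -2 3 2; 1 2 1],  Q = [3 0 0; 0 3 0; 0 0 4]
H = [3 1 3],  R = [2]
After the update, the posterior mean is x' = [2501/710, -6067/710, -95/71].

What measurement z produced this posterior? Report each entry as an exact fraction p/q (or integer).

z = [-2]

x̄ = F·x = [4, -8, -1]
P̄ = F·P·Fᵀ + Q = [24 17 8; 17 36 14; 8 14 14]
S = H·P̄·Hᵀ + R = [710]
K = P̄·Hᵀ·S⁻¹ = [113/710; 129/710; 8/71]
x' − x̄ = [-339/710, -387/710, -24/71] = K·y
y = (KᵀK)⁻¹·Kᵀ·(x' − x̄) = [-3]
z = y + H·x̄ = [-3] + [1] = [-2]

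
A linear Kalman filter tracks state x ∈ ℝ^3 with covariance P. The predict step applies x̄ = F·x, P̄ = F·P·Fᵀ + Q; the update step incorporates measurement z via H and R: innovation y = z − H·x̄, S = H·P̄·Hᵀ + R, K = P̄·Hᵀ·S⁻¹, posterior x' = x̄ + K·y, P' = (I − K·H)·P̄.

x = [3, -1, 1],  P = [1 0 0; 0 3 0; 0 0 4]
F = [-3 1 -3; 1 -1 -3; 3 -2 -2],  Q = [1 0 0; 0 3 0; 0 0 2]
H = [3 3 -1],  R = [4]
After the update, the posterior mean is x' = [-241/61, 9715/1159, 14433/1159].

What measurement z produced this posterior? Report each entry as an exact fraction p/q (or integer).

z = [1]

x̄ = F·x = [-13, 1, 9]
P̄ = F·P·Fᵀ + Q = [49 30 9; 30 43 33; 9 33 39]
S = H·P̄·Hᵀ + R = [1159]
K = P̄·Hᵀ·S⁻¹ = [12/61; 186/1159; 87/1159]
x' − x̄ = [552/61, 8556/1159, 4002/1159] = K·y
y = (KᵀK)⁻¹·Kᵀ·(x' − x̄) = [46]
z = y + H·x̄ = [46] + [-45] = [1]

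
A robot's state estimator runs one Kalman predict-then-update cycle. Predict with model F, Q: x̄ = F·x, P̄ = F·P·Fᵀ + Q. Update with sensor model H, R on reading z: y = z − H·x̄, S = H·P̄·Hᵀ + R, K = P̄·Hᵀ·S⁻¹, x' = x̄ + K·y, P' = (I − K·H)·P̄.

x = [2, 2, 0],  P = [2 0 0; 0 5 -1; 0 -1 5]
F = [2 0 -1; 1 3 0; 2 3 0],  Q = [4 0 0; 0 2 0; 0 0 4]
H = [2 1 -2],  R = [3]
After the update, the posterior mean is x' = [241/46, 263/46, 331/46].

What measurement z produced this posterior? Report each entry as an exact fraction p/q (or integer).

x̄ = F·x = [4, 8, 10]
P̄ = F·P·Fᵀ + Q = [17 7 11; 7 49 49; 11 49 57]
S = H·P̄·Hᵀ + R = [92]
K = P̄·Hᵀ·S⁻¹ = [19/92; -35/92; -43/92]
x' − x̄ = [57/46, -105/46, -129/46] = K·y
y = (KᵀK)⁻¹·Kᵀ·(x' − x̄) = [6]
z = y + H·x̄ = [6] + [-4] = [2]

z = [2]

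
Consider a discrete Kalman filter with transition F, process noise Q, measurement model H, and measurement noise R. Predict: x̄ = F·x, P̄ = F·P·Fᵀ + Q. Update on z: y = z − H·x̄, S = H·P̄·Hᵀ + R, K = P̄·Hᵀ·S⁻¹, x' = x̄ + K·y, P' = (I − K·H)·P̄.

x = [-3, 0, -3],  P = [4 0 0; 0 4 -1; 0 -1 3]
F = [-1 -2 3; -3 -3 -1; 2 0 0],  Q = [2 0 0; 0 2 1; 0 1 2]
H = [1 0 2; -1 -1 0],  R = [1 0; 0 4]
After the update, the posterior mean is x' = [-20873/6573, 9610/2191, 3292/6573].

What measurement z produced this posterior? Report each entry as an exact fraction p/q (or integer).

z = [-2, -1]

x̄ = F·x = [-6, 12, -6]
P̄ = F·P·Fᵀ + Q = [61 34 -8; 34 71 -23; -8 -23 18]
S = H·P̄·Hᵀ + R = [102 -33; -33 204]
K = P̄·Hᵀ·S⁻¹ = [2015/6573 -2735/6573; -657/2191 -1234/2191; 2245/6573 454/2191]
x' − x̄ = [18565/6573, -16682/2191, 42730/6573] = K·y
y = (KᵀK)⁻¹·Kᵀ·(x' − x̄) = [16, 5]
z = y + H·x̄ = [16, 5] + [-18, -6] = [-2, -1]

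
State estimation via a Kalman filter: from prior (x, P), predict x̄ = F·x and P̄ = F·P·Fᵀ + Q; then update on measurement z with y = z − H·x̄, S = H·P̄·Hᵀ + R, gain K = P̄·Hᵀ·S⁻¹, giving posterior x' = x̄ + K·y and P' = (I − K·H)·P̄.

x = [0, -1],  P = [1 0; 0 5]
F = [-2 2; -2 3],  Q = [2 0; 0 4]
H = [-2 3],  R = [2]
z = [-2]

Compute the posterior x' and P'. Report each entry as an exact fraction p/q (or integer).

x̄ = F·x = [-2, -3]
P̄ = F·P·Fᵀ + Q = [26 34; 34 53]
y = z − H·x̄ = [3]
S = H·P̄·Hᵀ + R = [175]
K = P̄·Hᵀ·S⁻¹ = [2/7; 13/25]
x' = x̄ + K·y = [-8/7, -36/25]
P' = (I − K·H)·P̄ = [82/7 8; 8 142/25]

x' = [-8/7, -36/25]
P' = [82/7 8; 8 142/25]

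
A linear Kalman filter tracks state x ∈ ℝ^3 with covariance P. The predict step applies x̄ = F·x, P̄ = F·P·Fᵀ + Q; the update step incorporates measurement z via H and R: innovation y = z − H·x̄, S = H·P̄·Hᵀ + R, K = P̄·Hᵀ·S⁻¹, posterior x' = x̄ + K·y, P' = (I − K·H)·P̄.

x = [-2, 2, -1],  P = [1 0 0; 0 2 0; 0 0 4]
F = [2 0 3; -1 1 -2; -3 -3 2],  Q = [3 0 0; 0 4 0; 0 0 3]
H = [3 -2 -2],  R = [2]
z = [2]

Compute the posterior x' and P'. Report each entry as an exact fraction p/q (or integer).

x' = [8/21, 988/609, -2]
P' = [178/21 -116/21 18; -116/21 6611/609 -19; 18 -19 46]

x̄ = F·x = [-7, 6, -2]
P̄ = F·P·Fᵀ + Q = [43 -26 18; -26 23 -19; 18 -19 46]
y = z − H·x̄ = [31]
S = H·P̄·Hᵀ + R = [609]
K = P̄·Hᵀ·S⁻¹ = [5/21; -86/609; 0]
x' = x̄ + K·y = [8/21, 988/609, -2]
P' = (I − K·H)·P̄ = [178/21 -116/21 18; -116/21 6611/609 -19; 18 -19 46]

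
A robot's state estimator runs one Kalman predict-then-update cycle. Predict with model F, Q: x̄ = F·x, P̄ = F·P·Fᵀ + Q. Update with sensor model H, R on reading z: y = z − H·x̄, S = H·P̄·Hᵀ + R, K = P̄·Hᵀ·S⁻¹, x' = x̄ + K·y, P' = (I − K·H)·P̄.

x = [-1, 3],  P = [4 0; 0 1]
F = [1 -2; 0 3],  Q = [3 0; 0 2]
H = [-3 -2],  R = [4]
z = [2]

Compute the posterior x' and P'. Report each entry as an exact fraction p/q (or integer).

x̄ = F·x = [-7, 9]
P̄ = F·P·Fᵀ + Q = [11 -6; -6 11]
y = z − H·x̄ = [-1]
S = H·P̄·Hᵀ + R = [75]
K = P̄·Hᵀ·S⁻¹ = [-7/25; -4/75]
x' = x̄ + K·y = [-168/25, 679/75]
P' = (I − K·H)·P̄ = [128/25 -178/25; -178/25 809/75]

x' = [-168/25, 679/75]
P' = [128/25 -178/25; -178/25 809/75]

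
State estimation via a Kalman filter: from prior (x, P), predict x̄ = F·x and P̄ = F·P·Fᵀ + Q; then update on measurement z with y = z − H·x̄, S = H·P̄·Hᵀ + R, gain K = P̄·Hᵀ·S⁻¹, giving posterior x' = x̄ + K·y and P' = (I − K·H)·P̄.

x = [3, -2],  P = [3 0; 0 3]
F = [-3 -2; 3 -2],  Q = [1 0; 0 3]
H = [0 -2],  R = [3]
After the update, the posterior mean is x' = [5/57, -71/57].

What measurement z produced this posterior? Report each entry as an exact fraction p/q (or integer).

z = [3]

x̄ = F·x = [-5, 13]
P̄ = F·P·Fᵀ + Q = [40 -15; -15 42]
S = H·P̄·Hᵀ + R = [171]
K = P̄·Hᵀ·S⁻¹ = [10/57; -28/57]
x' − x̄ = [290/57, -812/57] = K·y
y = (KᵀK)⁻¹·Kᵀ·(x' − x̄) = [29]
z = y + H·x̄ = [29] + [-26] = [3]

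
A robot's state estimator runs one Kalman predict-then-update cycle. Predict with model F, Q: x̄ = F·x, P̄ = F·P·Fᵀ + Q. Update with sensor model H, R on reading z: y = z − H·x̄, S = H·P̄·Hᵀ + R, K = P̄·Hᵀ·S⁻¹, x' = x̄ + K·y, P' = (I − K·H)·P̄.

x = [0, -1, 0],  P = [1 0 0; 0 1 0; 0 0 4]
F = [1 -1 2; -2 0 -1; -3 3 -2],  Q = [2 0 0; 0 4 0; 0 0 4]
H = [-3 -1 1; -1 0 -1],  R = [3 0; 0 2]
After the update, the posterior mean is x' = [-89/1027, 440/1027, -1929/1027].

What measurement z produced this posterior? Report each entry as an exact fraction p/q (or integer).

z = [-2, 2]

x̄ = F·x = [1, 0, -3]
P̄ = F·P·Fᵀ + Q = [20 -10 -22; -10 12 14; -22 14 38]
S = H·P̄·Hᵀ + R = [277 -18; -18 16]
K = P̄·Hᵀ·S⁻¹ = [-279/1027 -371/2054; 110/1027 -133/1027; 288/1027 -703/1027]
x' − x̄ = [-1116/1027, 440/1027, 1152/1027] = K·y
y = (KᵀK)⁻¹·Kᵀ·(x' − x̄) = [4, 0]
z = y + H·x̄ = [4, 0] + [-6, 2] = [-2, 2]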